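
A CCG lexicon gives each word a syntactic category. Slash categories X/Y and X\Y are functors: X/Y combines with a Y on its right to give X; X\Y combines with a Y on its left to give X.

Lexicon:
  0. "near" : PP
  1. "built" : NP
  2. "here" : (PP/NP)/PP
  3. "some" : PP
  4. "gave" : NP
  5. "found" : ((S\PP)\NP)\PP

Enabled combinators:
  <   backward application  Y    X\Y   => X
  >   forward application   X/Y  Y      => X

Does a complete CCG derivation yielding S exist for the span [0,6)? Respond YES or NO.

[0,6] S   <
  [0,1] "near" : PP
  [1,6] S\PP   <
    [1,2] "built" : NP
    [2,6] (S\PP)\NP   <
      [2,5] PP   >
        [2,4] PP/NP   >
          [2,3] "here" : (PP/NP)/PP
          [3,4] "some" : PP
        [4,5] "gave" : NP
      [5,6] "found" : ((S\PP)\NP)\PP

YES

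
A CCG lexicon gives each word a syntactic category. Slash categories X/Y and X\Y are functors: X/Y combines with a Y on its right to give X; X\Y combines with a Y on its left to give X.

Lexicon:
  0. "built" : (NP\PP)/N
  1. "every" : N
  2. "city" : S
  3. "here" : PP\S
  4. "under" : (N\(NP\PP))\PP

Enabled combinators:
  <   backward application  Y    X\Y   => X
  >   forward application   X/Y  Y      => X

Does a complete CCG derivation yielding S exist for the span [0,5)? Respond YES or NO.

NO

(NP\PP)/N N S PP\S (N\(NP\PP))\PP
CKY chart[0,5] = {N}; S ∉ chart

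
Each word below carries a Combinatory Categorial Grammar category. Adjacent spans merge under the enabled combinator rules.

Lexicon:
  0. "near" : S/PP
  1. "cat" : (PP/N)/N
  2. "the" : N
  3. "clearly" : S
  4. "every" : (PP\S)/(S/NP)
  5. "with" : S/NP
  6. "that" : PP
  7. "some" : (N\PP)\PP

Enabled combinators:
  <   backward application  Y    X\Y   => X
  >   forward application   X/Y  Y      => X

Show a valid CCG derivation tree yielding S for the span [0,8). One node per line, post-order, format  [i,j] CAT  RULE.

[0,8] S   >
  [0,1] "near" : S/PP
  [1,8] PP   >
    [1,3] PP/N   >
      [1,2] "cat" : (PP/N)/N
      [2,3] "the" : N
    [3,8] N   <
      [3,6] PP   <
        [3,4] "clearly" : S
        [4,6] PP\S   >
          [4,5] "every" : (PP\S)/(S/NP)
          [5,6] "with" : S/NP
      [6,8] N\PP   <
        [6,7] "that" : PP
        [7,8] "some" : (N\PP)\PP

[0,1] S/PP  lex  "near"
[1,2] (PP/N)/N  lex  "cat"
[2,3] N  lex  "the"
[1,3] PP/N  >  k=2
[3,4] S  lex  "clearly"
[4,5] (PP\S)/(S/NP)  lex  "every"
[5,6] S/NP  lex  "with"
[4,6] PP\S  >  k=5
[3,6] PP  <  k=4
[6,7] PP  lex  "that"
[7,8] (N\PP)\PP  lex  "some"
[6,8] N\PP  <  k=7
[3,8] N  <  k=6
[1,8] PP  >  k=3
[0,8] S  >  k=1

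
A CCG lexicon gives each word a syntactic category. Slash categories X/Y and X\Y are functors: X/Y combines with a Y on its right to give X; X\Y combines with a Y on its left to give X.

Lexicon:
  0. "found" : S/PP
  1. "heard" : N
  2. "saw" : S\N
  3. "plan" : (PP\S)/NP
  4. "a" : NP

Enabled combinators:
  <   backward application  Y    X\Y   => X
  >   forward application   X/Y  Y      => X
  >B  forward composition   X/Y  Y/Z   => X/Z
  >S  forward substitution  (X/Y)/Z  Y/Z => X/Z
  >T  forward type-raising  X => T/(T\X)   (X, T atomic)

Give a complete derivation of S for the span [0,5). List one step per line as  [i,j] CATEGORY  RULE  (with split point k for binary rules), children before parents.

[0,1] S/PP  lex  "found"
[1,2] N  lex  "heard"
[1,2] S/(S\N)  >T
[2,3] S\N  lex  "saw"
[1,3] S  >  k=2
[3,4] (PP\S)/NP  lex  "plan"
[4,5] NP  lex  "a"
[3,5] PP\S  >  k=4
[1,5] PP  <  k=3
[0,5] S  >  k=1

[0,5] S   >
  [0,1] "found" : S/PP
  [1,5] PP   <
    [1,3] S   >
      [1,2] S/(S\N)   >T
        [1,2] "heard" : N
      [2,3] "saw" : S\N
    [3,5] PP\S   >
      [3,4] "plan" : (PP\S)/NP
      [4,5] "a" : NP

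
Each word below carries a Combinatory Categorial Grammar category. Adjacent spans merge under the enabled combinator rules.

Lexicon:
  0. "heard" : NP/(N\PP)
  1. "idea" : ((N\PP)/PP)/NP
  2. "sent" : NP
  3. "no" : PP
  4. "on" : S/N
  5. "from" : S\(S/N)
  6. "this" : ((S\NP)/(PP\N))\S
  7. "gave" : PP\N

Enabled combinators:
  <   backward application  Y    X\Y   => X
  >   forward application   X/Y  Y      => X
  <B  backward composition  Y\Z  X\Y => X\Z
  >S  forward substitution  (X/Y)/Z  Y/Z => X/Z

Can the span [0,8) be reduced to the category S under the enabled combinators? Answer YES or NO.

[0,8] S   <
  [0,4] NP   >
    [0,1] "heard" : NP/(N\PP)
    [1,4] N\PP   >
      [1,3] (N\PP)/PP   >
        [1,2] "idea" : ((N\PP)/PP)/NP
        [2,3] "sent" : NP
      [3,4] "no" : PP
  [4,8] S\NP   >
    [4,7] (S\NP)/(PP\N)   <
      [4,6] S   <
        [4,5] "on" : S/N
        [5,6] "from" : S\(S/N)
      [6,7] "this" : ((S\NP)/(PP\N))\S
    [7,8] "gave" : PP\N

YES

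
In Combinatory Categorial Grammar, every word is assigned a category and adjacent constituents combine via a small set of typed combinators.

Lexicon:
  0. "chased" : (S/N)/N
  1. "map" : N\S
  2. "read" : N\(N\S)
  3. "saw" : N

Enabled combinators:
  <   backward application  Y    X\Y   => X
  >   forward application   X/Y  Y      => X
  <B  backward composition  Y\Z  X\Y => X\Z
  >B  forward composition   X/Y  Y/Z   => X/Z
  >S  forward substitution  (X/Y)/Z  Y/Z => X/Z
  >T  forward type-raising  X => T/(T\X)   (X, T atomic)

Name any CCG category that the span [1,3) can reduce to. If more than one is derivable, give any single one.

N

[0,4] S   >
  [0,3] S/N   >
    [0,1] "chased" : (S/N)/N
    [1,3] N   <
      [1,2] "map" : N\S
      [2,3] "read" : N\(N\S)
  [3,4] "saw" : N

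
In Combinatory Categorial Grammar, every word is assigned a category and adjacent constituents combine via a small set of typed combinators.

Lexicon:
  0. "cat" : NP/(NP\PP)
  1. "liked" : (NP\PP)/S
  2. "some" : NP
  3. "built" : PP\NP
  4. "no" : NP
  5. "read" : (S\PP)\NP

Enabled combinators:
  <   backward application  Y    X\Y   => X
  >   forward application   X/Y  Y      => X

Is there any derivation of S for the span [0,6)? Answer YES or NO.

NO

NP/(NP\PP) (NP\PP)/S NP PP\NP NP (S\PP)\NP
CKY chart[0,6] = {NP}; S ∉ chart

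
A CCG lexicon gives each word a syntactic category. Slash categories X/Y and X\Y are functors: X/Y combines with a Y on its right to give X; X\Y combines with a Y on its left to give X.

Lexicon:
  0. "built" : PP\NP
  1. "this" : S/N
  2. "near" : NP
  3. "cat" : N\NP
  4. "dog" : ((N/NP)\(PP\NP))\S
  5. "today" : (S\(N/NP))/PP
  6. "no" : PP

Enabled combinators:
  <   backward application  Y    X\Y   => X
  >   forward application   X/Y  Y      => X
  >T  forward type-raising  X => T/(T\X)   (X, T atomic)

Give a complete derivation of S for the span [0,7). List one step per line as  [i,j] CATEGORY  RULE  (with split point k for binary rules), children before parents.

[0,7] S   <
  [0,5] N/NP   <
    [0,1] "built" : PP\NP
    [1,5] (N/NP)\(PP\NP)   <
      [1,4] S   >
        [1,2] "this" : S/N
        [2,4] N   >
          [2,3] N/(N\NP)   >T
            [2,3] "near" : NP
          [3,4] "cat" : N\NP
      [4,5] "dog" : ((N/NP)\(PP\NP))\S
  [5,7] S\(N/NP)   >
    [5,6] "today" : (S\(N/NP))/PP
    [6,7] "no" : PP

[0,1] PP\NP  lex  "built"
[1,2] S/N  lex  "this"
[2,3] NP  lex  "near"
[2,3] N/(N\NP)  >T
[3,4] N\NP  lex  "cat"
[2,4] N  >  k=3
[1,4] S  >  k=2
[4,5] ((N/NP)\(PP\NP))\S  lex  "dog"
[1,5] (N/NP)\(PP\NP)  <  k=4
[0,5] N/NP  <  k=1
[5,6] (S\(N/NP))/PP  lex  "today"
[6,7] PP  lex  "no"
[5,7] S\(N/NP)  >  k=6
[0,7] S  <  k=5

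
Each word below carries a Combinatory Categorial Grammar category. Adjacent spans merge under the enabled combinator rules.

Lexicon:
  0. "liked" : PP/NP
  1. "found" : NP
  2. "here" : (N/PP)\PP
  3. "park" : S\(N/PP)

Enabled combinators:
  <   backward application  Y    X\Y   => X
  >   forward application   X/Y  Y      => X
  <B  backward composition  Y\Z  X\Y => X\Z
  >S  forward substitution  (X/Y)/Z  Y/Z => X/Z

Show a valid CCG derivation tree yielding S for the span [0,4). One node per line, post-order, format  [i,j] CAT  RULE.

[0,4] S   <
  [0,3] N/PP   <
    [0,2] PP   >
      [0,1] "liked" : PP/NP
      [1,2] "found" : NP
    [2,3] "here" : (N/PP)\PP
  [3,4] "park" : S\(N/PP)

[0,1] PP/NP  lex  "liked"
[1,2] NP  lex  "found"
[0,2] PP  >  k=1
[2,3] (N/PP)\PP  lex  "here"
[0,3] N/PP  <  k=2
[3,4] S\(N/PP)  lex  "park"
[0,4] S  <  k=3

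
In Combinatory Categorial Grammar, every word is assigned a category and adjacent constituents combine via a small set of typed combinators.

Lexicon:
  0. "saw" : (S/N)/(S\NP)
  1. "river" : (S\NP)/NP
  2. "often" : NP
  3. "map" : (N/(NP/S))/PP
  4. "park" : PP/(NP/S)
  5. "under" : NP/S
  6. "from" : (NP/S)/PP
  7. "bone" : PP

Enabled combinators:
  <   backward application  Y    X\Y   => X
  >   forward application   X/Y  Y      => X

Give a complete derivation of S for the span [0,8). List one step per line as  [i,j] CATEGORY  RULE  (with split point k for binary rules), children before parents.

[0,1] (S/N)/(S\NP)  lex  "saw"
[1,2] (S\NP)/NP  lex  "river"
[2,3] NP  lex  "often"
[1,3] S\NP  >  k=2
[0,3] S/N  >  k=1
[3,4] (N/(NP/S))/PP  lex  "map"
[4,5] PP/(NP/S)  lex  "park"
[5,6] NP/S  lex  "under"
[4,6] PP  >  k=5
[3,6] N/(NP/S)  >  k=4
[6,7] (NP/S)/PP  lex  "from"
[7,8] PP  lex  "bone"
[6,8] NP/S  >  k=7
[3,8] N  >  k=6
[0,8] S  >  k=3

[0,8] S   >
  [0,3] S/N   >
    [0,1] "saw" : (S/N)/(S\NP)
    [1,3] S\NP   >
      [1,2] "river" : (S\NP)/NP
      [2,3] "often" : NP
  [3,8] N   >
    [3,6] N/(NP/S)   >
      [3,4] "map" : (N/(NP/S))/PP
      [4,6] PP   >
        [4,5] "park" : PP/(NP/S)
        [5,6] "under" : NP/S
    [6,8] NP/S   >
      [6,7] "from" : (NP/S)/PP
      [7,8] "bone" : PP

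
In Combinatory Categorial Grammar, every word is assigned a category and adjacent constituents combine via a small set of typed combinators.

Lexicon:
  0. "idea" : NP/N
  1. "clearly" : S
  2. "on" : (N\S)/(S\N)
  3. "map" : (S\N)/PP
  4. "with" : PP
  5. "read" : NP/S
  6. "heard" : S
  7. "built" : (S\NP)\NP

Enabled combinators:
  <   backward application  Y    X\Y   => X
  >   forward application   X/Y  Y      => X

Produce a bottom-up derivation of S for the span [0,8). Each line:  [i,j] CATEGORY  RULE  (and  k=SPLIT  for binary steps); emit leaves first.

[0,8] S   <
  [0,5] NP   >
    [0,1] "idea" : NP/N
    [1,5] N   <
      [1,2] "clearly" : S
      [2,5] N\S   >
        [2,3] "on" : (N\S)/(S\N)
        [3,5] S\N   >
          [3,4] "map" : (S\N)/PP
          [4,5] "with" : PP
  [5,8] S\NP   <
    [5,7] NP   >
      [5,6] "read" : NP/S
      [6,7] "heard" : S
    [7,8] "built" : (S\NP)\NP

[0,1] NP/N  lex  "idea"
[1,2] S  lex  "clearly"
[2,3] (N\S)/(S\N)  lex  "on"
[3,4] (S\N)/PP  lex  "map"
[4,5] PP  lex  "with"
[3,5] S\N  >  k=4
[2,5] N\S  >  k=3
[1,5] N  <  k=2
[0,5] NP  >  k=1
[5,6] NP/S  lex  "read"
[6,7] S  lex  "heard"
[5,7] NP  >  k=6
[7,8] (S\NP)\NP  lex  "built"
[5,8] S\NP  <  k=7
[0,8] S  <  k=5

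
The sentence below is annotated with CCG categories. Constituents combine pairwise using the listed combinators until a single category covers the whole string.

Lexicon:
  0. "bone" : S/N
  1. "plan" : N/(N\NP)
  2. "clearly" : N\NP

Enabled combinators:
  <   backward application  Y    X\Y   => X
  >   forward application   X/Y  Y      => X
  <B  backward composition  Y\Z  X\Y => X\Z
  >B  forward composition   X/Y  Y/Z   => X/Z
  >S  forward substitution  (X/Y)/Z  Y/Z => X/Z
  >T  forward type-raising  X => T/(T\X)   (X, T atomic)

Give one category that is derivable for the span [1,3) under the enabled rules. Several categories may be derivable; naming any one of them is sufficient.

N

[0,3] S   >
  [0,1] "bone" : S/N
  [1,3] N   >
    [1,2] "plan" : N/(N\NP)
    [2,3] "clearly" : N\NP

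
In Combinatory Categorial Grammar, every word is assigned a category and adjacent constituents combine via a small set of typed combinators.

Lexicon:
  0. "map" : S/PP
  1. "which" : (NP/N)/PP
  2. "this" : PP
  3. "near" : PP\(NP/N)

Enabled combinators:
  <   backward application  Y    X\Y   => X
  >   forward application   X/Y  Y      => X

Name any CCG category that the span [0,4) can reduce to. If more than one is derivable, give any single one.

[0,4] S   >
  [0,1] "map" : S/PP
  [1,4] PP   <
    [1,3] NP/N   >
      [1,2] "which" : (NP/N)/PP
      [2,3] "this" : PP
    [3,4] "near" : PP\(NP/N)

S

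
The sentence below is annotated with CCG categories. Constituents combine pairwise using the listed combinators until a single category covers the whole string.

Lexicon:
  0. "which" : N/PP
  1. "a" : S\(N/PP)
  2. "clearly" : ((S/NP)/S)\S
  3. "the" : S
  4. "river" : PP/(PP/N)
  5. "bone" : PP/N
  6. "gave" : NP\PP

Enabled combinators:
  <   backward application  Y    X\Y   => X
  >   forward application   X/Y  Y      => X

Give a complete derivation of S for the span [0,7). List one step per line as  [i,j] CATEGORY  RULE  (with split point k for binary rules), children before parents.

[0,7] S   >
  [0,4] S/NP   >
    [0,3] (S/NP)/S   <
      [0,2] S   <
        [0,1] "which" : N/PP
        [1,2] "a" : S\(N/PP)
      [2,3] "clearly" : ((S/NP)/S)\S
    [3,4] "the" : S
  [4,7] NP   <
    [4,6] PP   >
      [4,5] "river" : PP/(PP/N)
      [5,6] "bone" : PP/N
    [6,7] "gave" : NP\PP

[0,1] N/PP  lex  "which"
[1,2] S\(N/PP)  lex  "a"
[0,2] S  <  k=1
[2,3] ((S/NP)/S)\S  lex  "clearly"
[0,3] (S/NP)/S  <  k=2
[3,4] S  lex  "the"
[0,4] S/NP  >  k=3
[4,5] PP/(PP/N)  lex  "river"
[5,6] PP/N  lex  "bone"
[4,6] PP  >  k=5
[6,7] NP\PP  lex  "gave"
[4,7] NP  <  k=6
[0,7] S  >  k=4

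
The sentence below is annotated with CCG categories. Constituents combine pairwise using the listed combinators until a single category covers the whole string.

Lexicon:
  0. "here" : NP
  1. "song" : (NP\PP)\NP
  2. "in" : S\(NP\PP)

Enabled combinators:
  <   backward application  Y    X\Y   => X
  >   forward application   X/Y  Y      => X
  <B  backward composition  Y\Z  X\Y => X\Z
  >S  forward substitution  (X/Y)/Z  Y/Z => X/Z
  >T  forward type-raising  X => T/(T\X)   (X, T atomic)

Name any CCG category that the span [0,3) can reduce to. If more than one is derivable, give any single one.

[0,3] S   <
  [0,2] NP\PP   <
    [0,1] "here" : NP
    [1,2] "song" : (NP\PP)\NP
  [2,3] "in" : S\(NP\PP)

S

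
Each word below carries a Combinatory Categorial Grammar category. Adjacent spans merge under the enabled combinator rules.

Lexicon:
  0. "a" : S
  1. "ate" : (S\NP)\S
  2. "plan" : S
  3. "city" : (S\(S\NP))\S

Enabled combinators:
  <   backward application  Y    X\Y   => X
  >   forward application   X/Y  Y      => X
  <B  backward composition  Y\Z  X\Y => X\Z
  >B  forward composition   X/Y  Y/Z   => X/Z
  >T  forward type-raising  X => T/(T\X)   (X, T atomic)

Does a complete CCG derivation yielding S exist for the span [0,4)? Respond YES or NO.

[0,4] S   <
  [0,2] S\NP   <
    [0,1] "a" : S
    [1,2] "ate" : (S\NP)\S
  [2,4] S\(S\NP)   <
    [2,3] "plan" : S
    [3,4] "city" : (S\(S\NP))\S

YES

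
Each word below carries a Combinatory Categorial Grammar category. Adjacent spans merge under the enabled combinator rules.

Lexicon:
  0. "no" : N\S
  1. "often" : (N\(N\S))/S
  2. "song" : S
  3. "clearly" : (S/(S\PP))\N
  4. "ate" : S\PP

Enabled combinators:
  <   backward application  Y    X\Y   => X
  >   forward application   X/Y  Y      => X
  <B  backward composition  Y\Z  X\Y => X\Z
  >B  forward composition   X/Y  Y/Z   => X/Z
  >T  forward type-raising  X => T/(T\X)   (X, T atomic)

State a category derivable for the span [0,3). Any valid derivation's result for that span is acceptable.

N

[0,5] S   >
  [0,4] S/(S\PP)   <
    [0,3] N   <
      [0,1] "no" : N\S
      [1,3] N\(N\S)   >
        [1,2] "often" : (N\(N\S))/S
        [2,3] "song" : S
    [3,4] "clearly" : (S/(S\PP))\N
  [4,5] "ate" : S\PP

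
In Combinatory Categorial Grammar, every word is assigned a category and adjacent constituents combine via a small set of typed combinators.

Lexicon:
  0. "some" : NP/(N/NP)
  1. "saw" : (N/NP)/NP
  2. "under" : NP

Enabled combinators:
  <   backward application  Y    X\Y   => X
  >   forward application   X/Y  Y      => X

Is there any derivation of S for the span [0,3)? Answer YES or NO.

NP/(N/NP) (N/NP)/NP NP
CKY chart[0,3] = {NP}; S ∉ chart

NO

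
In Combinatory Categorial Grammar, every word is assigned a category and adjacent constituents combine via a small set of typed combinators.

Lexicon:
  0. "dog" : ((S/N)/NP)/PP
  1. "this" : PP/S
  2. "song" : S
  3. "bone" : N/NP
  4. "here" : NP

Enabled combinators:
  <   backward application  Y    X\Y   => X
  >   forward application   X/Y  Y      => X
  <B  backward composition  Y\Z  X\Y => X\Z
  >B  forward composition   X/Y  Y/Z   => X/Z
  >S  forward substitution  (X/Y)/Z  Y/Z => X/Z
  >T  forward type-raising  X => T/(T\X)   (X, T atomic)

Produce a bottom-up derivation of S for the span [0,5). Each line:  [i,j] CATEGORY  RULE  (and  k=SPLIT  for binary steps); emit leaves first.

[0,5] S   >
  [0,4] S/NP   >S
    [0,3] (S/N)/NP   >
      [0,1] "dog" : ((S/N)/NP)/PP
      [1,3] PP   >
        [1,2] "this" : PP/S
        [2,3] "song" : S
    [3,4] "bone" : N/NP
  [4,5] "here" : NP

[0,1] ((S/N)/NP)/PP  lex  "dog"
[1,2] PP/S  lex  "this"
[2,3] S  lex  "song"
[1,3] PP  >  k=2
[0,3] (S/N)/NP  >  k=1
[3,4] N/NP  lex  "bone"
[0,4] S/NP  >S  k=3
[4,5] NP  lex  "here"
[0,5] S  >  k=4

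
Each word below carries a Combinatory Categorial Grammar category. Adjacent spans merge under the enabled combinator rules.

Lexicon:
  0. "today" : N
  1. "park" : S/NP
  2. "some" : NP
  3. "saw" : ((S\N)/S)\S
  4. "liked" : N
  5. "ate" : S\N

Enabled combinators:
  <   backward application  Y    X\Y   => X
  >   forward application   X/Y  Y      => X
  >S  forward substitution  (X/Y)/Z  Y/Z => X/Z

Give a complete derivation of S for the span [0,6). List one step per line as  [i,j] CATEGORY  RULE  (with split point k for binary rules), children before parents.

[0,1] N  lex  "today"
[1,2] S/NP  lex  "park"
[2,3] NP  lex  "some"
[1,3] S  >  k=2
[3,4] ((S\N)/S)\S  lex  "saw"
[1,4] (S\N)/S  <  k=3
[4,5] N  lex  "liked"
[5,6] S\N  lex  "ate"
[4,6] S  <  k=5
[1,6] S\N  >  k=4
[0,6] S  <  k=1

[0,6] S   <
  [0,1] "today" : N
  [1,6] S\N   >
    [1,4] (S\N)/S   <
      [1,3] S   >
        [1,2] "park" : S/NP
        [2,3] "some" : NP
      [3,4] "saw" : ((S\N)/S)\S
    [4,6] S   <
      [4,5] "liked" : N
      [5,6] "ate" : S\N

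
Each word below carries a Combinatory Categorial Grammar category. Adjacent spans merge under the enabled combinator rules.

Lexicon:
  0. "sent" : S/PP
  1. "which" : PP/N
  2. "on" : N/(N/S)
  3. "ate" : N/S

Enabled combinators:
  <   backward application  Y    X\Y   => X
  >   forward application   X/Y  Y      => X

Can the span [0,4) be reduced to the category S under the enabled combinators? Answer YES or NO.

YES

[0,4] S   >
  [0,1] "sent" : S/PP
  [1,4] PP   >
    [1,2] "which" : PP/N
    [2,4] N   >
      [2,3] "on" : N/(N/S)
      [3,4] "ate" : N/S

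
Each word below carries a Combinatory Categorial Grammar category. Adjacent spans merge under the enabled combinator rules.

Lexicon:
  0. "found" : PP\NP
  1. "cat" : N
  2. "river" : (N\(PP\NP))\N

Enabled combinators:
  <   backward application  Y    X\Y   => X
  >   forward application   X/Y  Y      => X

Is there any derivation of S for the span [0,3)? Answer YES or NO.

PP\NP N (N\(PP\NP))\N
CKY chart[0,3] = {N}; S ∉ chart

NO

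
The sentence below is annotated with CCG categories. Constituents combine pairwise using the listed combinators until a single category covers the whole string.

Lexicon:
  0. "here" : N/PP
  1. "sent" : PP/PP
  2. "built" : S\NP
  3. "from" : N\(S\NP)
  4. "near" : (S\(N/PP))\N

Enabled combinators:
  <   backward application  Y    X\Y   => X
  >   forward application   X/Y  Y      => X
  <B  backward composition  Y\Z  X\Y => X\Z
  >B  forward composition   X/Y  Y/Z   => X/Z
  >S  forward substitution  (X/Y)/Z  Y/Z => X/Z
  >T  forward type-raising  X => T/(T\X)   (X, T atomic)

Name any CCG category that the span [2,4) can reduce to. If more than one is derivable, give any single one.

N

[0,5] S   <
  [0,2] N/PP   >B
    [0,1] "here" : N/PP
    [1,2] "sent" : PP/PP
  [2,5] S\(N/PP)   <
    [2,4] N   <
      [2,3] "built" : S\NP
      [3,4] "from" : N\(S\NP)
    [4,5] "near" : (S\(N/PP))\N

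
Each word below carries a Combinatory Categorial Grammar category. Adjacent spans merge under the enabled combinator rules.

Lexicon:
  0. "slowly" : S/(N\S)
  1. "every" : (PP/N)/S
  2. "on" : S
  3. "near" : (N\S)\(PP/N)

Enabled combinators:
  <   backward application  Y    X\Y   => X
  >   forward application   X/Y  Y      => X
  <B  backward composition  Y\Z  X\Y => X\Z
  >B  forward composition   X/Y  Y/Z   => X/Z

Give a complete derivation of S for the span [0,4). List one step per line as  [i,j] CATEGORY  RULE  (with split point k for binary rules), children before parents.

[0,4] S   >
  [0,1] "slowly" : S/(N\S)
  [1,4] N\S   <
    [1,3] PP/N   >
      [1,2] "every" : (PP/N)/S
      [2,3] "on" : S
    [3,4] "near" : (N\S)\(PP/N)

[0,1] S/(N\S)  lex  "slowly"
[1,2] (PP/N)/S  lex  "every"
[2,3] S  lex  "on"
[1,3] PP/N  >  k=2
[3,4] (N\S)\(PP/N)  lex  "near"
[1,4] N\S  <  k=3
[0,4] S  >  k=1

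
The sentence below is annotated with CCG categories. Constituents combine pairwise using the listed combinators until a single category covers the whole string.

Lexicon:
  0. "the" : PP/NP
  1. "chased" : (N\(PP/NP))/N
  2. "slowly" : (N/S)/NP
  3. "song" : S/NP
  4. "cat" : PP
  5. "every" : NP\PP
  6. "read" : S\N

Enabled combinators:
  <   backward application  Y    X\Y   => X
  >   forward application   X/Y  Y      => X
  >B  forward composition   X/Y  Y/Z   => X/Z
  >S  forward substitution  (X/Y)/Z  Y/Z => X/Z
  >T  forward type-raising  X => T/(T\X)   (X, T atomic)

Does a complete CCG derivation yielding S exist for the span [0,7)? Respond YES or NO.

[0,7] S   <
  [0,6] N   <
    [0,1] "the" : PP/NP
    [1,6] N\(PP/NP)   >
      [1,2] "chased" : (N\(PP/NP))/N
      [2,6] N   >
        [2,4] N/NP   >S
          [2,3] "slowly" : (N/S)/NP
          [3,4] "song" : S/NP
        [4,6] NP   >
          [4,5] NP/(NP\PP)   >T
            [4,5] "cat" : PP
          [5,6] "every" : NP\PP
  [6,7] "read" : S\N

YES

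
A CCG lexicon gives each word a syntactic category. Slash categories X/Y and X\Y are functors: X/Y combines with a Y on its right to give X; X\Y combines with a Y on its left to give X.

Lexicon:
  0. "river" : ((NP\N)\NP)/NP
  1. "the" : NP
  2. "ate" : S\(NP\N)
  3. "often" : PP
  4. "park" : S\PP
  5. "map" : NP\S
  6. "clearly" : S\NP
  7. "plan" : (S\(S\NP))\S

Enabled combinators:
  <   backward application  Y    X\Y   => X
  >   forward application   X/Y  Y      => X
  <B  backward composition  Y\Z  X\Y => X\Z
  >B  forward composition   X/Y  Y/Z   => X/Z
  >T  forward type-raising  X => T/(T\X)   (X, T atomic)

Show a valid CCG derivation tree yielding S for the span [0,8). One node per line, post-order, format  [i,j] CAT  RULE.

[0,1] ((NP\N)\NP)/NP  lex  "river"
[1,2] NP  lex  "the"
[0,2] (NP\N)\NP  >  k=1
[2,3] S\(NP\N)  lex  "ate"
[0,3] S\NP  <B  k=2
[3,4] PP  lex  "often"
[4,5] S\PP  lex  "park"
[5,6] NP\S  lex  "map"
[4,6] NP\PP  <B  k=5
[3,6] NP  <  k=4
[6,7] S\NP  lex  "clearly"
[3,7] S  <  k=6
[7,8] (S\(S\NP))\S  lex  "plan"
[3,8] S\(S\NP)  <  k=7
[0,8] S  <  k=3

[0,8] S   <
  [0,3] S\NP   <B
    [0,2] (NP\N)\NP   >
      [0,1] "river" : ((NP\N)\NP)/NP
      [1,2] "the" : NP
    [2,3] "ate" : S\(NP\N)
  [3,8] S\(S\NP)   <
    [3,7] S   <
      [3,6] NP   <
        [3,4] "often" : PP
        [4,6] NP\PP   <B
          [4,5] "park" : S\PP
          [5,6] "map" : NP\S
      [6,7] "clearly" : S\NP
    [7,8] "plan" : (S\(S\NP))\S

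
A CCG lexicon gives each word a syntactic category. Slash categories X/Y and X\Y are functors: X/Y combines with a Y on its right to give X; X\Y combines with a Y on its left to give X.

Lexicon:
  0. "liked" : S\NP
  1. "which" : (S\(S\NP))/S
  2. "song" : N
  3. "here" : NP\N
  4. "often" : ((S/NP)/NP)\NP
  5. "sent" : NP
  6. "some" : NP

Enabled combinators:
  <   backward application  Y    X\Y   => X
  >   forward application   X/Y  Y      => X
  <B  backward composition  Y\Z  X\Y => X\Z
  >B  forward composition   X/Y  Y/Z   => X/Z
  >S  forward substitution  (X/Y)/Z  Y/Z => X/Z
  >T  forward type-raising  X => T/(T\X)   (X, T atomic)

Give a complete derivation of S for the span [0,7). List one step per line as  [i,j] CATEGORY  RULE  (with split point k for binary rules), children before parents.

[0,1] S\NP  lex  "liked"
[1,2] (S\(S\NP))/S  lex  "which"
[2,3] N  lex  "song"
[3,4] NP\N  lex  "here"
[2,4] NP  <  k=3
[4,5] ((S/NP)/NP)\NP  lex  "often"
[2,5] (S/NP)/NP  <  k=4
[5,6] NP  lex  "sent"
[2,6] S/NP  >  k=5
[6,7] NP  lex  "some"
[2,7] S  >  k=6
[1,7] S\(S\NP)  >  k=2
[0,7] S  <  k=1

[0,7] S   <
  [0,1] "liked" : S\NP
  [1,7] S\(S\NP)   >
    [1,2] "which" : (S\(S\NP))/S
    [2,7] S   >
      [2,6] S/NP   >
        [2,5] (S/NP)/NP   <
          [2,4] NP   <
            [2,3] "song" : N
            [3,4] "here" : NP\N
          [4,5] "often" : ((S/NP)/NP)\NP
        [5,6] "sent" : NP
      [6,7] "some" : NP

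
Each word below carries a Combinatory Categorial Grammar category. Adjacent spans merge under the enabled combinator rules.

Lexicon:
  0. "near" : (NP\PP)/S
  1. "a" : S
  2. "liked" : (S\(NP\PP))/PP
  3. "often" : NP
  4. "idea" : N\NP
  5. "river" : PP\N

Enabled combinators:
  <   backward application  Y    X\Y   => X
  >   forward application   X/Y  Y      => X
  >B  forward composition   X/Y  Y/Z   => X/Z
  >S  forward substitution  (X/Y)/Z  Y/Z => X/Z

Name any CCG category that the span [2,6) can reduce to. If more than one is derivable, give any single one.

[0,6] S   <
  [0,2] NP\PP   >
    [0,1] "near" : (NP\PP)/S
    [1,2] "a" : S
  [2,6] S\(NP\PP)   >
    [2,3] "liked" : (S\(NP\PP))/PP
    [3,6] PP   <
      [3,5] N   <
        [3,4] "often" : NP
        [4,5] "idea" : N\NP
      [5,6] "river" : PP\N

S\(NP\PP)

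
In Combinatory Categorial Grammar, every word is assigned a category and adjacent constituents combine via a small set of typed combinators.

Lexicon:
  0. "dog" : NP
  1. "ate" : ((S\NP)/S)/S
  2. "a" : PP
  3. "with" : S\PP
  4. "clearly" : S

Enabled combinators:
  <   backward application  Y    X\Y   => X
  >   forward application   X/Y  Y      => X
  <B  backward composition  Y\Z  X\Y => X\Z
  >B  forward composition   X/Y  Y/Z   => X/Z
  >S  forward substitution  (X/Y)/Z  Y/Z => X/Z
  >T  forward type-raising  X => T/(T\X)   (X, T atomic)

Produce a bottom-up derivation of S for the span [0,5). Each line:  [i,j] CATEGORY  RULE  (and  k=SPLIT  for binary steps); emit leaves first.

[0,1] NP  lex  "dog"
[0,1] S/(S\NP)  >T
[1,2] ((S\NP)/S)/S  lex  "ate"
[2,3] PP  lex  "a"
[3,4] S\PP  lex  "with"
[2,4] S  <  k=3
[1,4] (S\NP)/S  >  k=2
[4,5] S  lex  "clearly"
[1,5] S\NP  >  k=4
[0,5] S  >  k=1

[0,5] S   >
  [0,1] S/(S\NP)   >T
    [0,1] "dog" : NP
  [1,5] S\NP   >
    [1,4] (S\NP)/S   >
      [1,2] "ate" : ((S\NP)/S)/S
      [2,4] S   <
        [2,3] "a" : PP
        [3,4] "with" : S\PP
    [4,5] "clearly" : S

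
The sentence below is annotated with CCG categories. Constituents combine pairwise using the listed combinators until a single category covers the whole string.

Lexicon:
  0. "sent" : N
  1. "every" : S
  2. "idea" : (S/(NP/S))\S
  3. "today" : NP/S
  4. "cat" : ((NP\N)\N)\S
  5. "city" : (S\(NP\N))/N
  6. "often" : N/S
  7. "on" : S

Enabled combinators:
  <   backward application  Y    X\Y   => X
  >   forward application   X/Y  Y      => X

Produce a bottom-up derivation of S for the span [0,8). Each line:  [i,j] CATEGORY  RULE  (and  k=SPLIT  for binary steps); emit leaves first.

[0,1] N  lex  "sent"
[1,2] S  lex  "every"
[2,3] (S/(NP/S))\S  lex  "idea"
[1,3] S/(NP/S)  <  k=2
[3,4] NP/S  lex  "today"
[1,4] S  >  k=3
[4,5] ((NP\N)\N)\S  lex  "cat"
[1,5] (NP\N)\N  <  k=4
[0,5] NP\N  <  k=1
[5,6] (S\(NP\N))/N  lex  "city"
[6,7] N/S  lex  "often"
[7,8] S  lex  "on"
[6,8] N  >  k=7
[5,8] S\(NP\N)  >  k=6
[0,8] S  <  k=5

[0,8] S   <
  [0,5] NP\N   <
    [0,1] "sent" : N
    [1,5] (NP\N)\N   <
      [1,4] S   >
        [1,3] S/(NP/S)   <
          [1,2] "every" : S
          [2,3] "idea" : (S/(NP/S))\S
        [3,4] "today" : NP/S
      [4,5] "cat" : ((NP\N)\N)\S
  [5,8] S\(NP\N)   >
    [5,6] "city" : (S\(NP\N))/N
    [6,8] N   >
      [6,7] "often" : N/S
      [7,8] "on" : S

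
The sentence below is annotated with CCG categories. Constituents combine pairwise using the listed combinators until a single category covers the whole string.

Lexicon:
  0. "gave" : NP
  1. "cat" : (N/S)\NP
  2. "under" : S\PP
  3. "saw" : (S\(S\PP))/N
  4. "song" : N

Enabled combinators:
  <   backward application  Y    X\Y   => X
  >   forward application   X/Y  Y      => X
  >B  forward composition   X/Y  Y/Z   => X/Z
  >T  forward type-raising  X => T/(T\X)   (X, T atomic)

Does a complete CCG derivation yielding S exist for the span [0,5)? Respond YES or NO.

NP (N/S)\NP S\PP (S\(S\PP))/N N
CKY chart[0,5] = {N, N/(N\N), N/(S\S), NP/(NP\N), PP/(PP\N), S/(S\N)}; S ∉ chart

NO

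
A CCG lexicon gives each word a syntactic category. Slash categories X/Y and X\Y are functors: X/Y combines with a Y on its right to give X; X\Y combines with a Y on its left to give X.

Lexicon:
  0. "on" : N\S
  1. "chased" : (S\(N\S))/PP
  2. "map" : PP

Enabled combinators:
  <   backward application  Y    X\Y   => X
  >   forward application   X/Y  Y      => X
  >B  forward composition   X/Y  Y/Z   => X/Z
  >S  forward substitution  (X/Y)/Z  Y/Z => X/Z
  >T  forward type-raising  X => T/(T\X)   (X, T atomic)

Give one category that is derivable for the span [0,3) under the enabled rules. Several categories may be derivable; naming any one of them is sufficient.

[0,3] S   <
  [0,1] "on" : N\S
  [1,3] S\(N\S)   >
    [1,2] "chased" : (S\(N\S))/PP
    [2,3] "map" : PP

S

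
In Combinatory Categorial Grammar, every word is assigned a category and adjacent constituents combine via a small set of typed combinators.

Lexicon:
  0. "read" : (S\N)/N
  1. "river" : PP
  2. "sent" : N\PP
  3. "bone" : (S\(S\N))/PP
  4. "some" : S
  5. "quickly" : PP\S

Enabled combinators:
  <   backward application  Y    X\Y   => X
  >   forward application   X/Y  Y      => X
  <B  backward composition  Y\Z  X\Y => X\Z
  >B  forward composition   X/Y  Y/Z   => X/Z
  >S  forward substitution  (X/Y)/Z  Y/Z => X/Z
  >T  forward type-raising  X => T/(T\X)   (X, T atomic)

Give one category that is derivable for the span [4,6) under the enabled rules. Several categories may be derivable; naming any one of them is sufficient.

[0,6] S   <
  [0,3] S\N   >
    [0,1] "read" : (S\N)/N
    [1,3] N   <
      [1,2] "river" : PP
      [2,3] "sent" : N\PP
  [3,6] S\(S\N)   >
    [3,4] "bone" : (S\(S\N))/PP
    [4,6] PP   >
      [4,5] PP/(PP\S)   >T
        [4,5] "some" : S
      [5,6] "quickly" : PP\S

PP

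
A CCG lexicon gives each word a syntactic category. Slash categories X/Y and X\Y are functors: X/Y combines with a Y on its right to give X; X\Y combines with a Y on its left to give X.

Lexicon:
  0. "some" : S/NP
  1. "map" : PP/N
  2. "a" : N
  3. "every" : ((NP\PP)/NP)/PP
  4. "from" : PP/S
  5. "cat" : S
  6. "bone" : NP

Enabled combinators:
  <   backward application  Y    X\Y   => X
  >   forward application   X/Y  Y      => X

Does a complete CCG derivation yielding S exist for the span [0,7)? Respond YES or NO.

YES

[0,7] S   >
  [0,1] "some" : S/NP
  [1,7] NP   <
    [1,3] PP   >
      [1,2] "map" : PP/N
      [2,3] "a" : N
    [3,7] NP\PP   >
      [3,6] (NP\PP)/NP   >
        [3,4] "every" : ((NP\PP)/NP)/PP
        [4,6] PP   >
          [4,5] "from" : PP/S
          [5,6] "cat" : S
      [6,7] "bone" : NP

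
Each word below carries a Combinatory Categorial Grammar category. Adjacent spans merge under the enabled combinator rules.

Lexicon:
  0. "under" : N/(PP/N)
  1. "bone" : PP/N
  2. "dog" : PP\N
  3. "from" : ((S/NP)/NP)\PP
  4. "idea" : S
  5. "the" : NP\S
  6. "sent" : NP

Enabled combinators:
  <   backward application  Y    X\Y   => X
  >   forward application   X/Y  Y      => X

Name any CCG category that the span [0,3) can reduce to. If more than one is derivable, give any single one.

PP

[0,7] S   >
  [0,6] S/NP   >
    [0,4] (S/NP)/NP   <
      [0,3] PP   <
        [0,2] N   >
          [0,1] "under" : N/(PP/N)
          [1,2] "bone" : PP/N
        [2,3] "dog" : PP\N
      [3,4] "from" : ((S/NP)/NP)\PP
    [4,6] NP   <
      [4,5] "idea" : S
      [5,6] "the" : NP\S
  [6,7] "sent" : NP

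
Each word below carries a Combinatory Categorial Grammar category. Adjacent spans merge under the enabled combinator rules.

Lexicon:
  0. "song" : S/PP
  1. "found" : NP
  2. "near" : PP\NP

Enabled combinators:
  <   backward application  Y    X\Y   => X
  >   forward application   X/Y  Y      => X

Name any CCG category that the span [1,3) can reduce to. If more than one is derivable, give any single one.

[0,3] S   >
  [0,1] "song" : S/PP
  [1,3] PP   <
    [1,2] "found" : NP
    [2,3] "near" : PP\NP

PP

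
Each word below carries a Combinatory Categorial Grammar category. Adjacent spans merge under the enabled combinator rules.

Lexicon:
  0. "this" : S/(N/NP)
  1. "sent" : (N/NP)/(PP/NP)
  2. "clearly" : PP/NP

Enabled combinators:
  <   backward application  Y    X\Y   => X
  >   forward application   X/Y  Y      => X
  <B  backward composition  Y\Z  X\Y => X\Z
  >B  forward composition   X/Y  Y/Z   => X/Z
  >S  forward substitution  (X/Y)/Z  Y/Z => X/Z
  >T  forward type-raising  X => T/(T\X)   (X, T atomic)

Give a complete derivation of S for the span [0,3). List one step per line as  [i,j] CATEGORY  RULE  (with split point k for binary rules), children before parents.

[0,3] S   >
  [0,1] "this" : S/(N/NP)
  [1,3] N/NP   >
    [1,2] "sent" : (N/NP)/(PP/NP)
    [2,3] "clearly" : PP/NP

[0,1] S/(N/NP)  lex  "this"
[1,2] (N/NP)/(PP/NP)  lex  "sent"
[2,3] PP/NP  lex  "clearly"
[1,3] N/NP  >  k=2
[0,3] S  >  k=1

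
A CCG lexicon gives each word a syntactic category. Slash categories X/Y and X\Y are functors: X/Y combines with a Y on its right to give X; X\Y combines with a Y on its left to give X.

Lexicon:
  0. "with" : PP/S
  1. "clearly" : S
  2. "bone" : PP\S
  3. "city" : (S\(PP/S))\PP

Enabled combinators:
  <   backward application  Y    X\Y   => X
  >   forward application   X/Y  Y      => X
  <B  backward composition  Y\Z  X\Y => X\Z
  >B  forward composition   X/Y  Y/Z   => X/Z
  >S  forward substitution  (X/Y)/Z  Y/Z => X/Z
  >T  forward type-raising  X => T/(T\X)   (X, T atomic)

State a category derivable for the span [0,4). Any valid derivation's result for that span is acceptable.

[0,4] S   <
  [0,1] "with" : PP/S
  [1,4] S\(PP/S)   <
    [1,3] PP   >
      [1,2] PP/(PP\S)   >T
        [1,2] "clearly" : S
      [2,3] "bone" : PP\S
    [3,4] "city" : (S\(PP/S))\PP

S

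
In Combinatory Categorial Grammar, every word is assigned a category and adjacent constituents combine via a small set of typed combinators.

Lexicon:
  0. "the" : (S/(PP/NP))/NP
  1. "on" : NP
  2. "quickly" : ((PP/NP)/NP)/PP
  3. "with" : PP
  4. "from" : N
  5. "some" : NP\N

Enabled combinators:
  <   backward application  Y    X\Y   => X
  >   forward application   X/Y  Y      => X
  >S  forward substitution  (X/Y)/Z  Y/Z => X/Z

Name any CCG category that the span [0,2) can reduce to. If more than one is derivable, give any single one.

S/(PP/NP)

[0,6] S   >
  [0,2] S/(PP/NP)   >
    [0,1] "the" : (S/(PP/NP))/NP
    [1,2] "on" : NP
  [2,6] PP/NP   >
    [2,4] (PP/NP)/NP   >
      [2,3] "quickly" : ((PP/NP)/NP)/PP
      [3,4] "with" : PP
    [4,6] NP   <
      [4,5] "from" : N
      [5,6] "some" : NP\N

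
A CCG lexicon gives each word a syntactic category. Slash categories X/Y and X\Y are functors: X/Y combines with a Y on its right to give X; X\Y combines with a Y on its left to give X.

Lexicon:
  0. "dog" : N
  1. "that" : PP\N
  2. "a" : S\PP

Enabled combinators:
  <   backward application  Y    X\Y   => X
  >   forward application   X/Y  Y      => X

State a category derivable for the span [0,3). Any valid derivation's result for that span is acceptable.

S

[0,3] S   <
  [0,2] PP   <
    [0,1] "dog" : N
    [1,2] "that" : PP\N
  [2,3] "a" : S\PP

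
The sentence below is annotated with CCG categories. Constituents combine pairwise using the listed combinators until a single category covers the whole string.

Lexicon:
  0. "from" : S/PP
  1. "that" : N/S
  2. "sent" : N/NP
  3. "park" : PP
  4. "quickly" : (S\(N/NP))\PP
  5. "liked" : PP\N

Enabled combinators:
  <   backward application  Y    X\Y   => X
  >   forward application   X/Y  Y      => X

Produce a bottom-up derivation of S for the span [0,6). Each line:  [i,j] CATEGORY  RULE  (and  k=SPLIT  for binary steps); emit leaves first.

[0,1] S/PP  lex  "from"
[1,2] N/S  lex  "that"
[2,3] N/NP  lex  "sent"
[3,4] PP  lex  "park"
[4,5] (S\(N/NP))\PP  lex  "quickly"
[3,5] S\(N/NP)  <  k=4
[2,5] S  <  k=3
[1,5] N  >  k=2
[5,6] PP\N  lex  "liked"
[1,6] PP  <  k=5
[0,6] S  >  k=1

[0,6] S   >
  [0,1] "from" : S/PP
  [1,6] PP   <
    [1,5] N   >
      [1,2] "that" : N/S
      [2,5] S   <
        [2,3] "sent" : N/NP
        [3,5] S\(N/NP)   <
          [3,4] "park" : PP
          [4,5] "quickly" : (S\(N/NP))\PP
    [5,6] "liked" : PP\N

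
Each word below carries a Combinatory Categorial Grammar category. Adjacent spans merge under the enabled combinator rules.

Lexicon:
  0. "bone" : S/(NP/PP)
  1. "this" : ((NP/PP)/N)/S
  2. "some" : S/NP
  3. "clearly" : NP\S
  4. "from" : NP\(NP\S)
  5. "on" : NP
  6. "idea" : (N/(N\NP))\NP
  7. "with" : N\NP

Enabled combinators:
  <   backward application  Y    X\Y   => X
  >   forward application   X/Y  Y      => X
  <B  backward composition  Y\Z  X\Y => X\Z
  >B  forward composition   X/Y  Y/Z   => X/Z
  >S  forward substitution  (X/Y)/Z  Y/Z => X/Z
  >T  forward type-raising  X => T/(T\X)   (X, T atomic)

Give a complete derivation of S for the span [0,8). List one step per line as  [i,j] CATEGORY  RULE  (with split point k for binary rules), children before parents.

[0,1] S/(NP/PP)  lex  "bone"
[1,2] ((NP/PP)/N)/S  lex  "this"
[2,3] S/NP  lex  "some"
[3,4] NP\S  lex  "clearly"
[4,5] NP\(NP\S)  lex  "from"
[3,5] NP  <  k=4
[2,5] S  >  k=3
[1,5] (NP/PP)/N  >  k=2
[0,5] S/N  >B  k=1
[5,6] NP  lex  "on"
[6,7] (N/(N\NP))\NP  lex  "idea"
[5,7] N/(N\NP)  <  k=6
[7,8] N\NP  lex  "with"
[5,8] N  >  k=7
[0,8] S  >  k=5

[0,8] S   >
  [0,5] S/N   >B
    [0,1] "bone" : S/(NP/PP)
    [1,5] (NP/PP)/N   >
      [1,2] "this" : ((NP/PP)/N)/S
      [2,5] S   >
        [2,3] "some" : S/NP
        [3,5] NP   <
          [3,4] "clearly" : NP\S
          [4,5] "from" : NP\(NP\S)
  [5,8] N   >
    [5,7] N/(N\NP)   <
      [5,6] "on" : NP
      [6,7] "idea" : (N/(N\NP))\NP
    [7,8] "with" : N\NP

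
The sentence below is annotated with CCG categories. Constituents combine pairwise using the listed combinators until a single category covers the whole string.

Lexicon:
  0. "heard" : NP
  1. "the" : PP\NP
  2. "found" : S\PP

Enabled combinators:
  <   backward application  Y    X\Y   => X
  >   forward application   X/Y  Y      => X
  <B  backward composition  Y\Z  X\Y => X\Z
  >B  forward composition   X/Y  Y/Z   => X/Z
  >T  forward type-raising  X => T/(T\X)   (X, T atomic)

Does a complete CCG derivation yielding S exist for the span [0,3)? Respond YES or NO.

YES

[0,3] S   >
  [0,1] S/(S\NP)   >T
    [0,1] "heard" : NP
  [1,3] S\NP   <B
    [1,2] "the" : PP\NP
    [2,3] "found" : S\PP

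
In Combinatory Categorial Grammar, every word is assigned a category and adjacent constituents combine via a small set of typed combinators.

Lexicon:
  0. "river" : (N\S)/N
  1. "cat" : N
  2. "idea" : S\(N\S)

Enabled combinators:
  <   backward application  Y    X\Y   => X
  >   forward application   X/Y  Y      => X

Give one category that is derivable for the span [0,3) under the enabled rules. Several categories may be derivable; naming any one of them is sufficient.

[0,3] S   <
  [0,2] N\S   >
    [0,1] "river" : (N\S)/N
    [1,2] "cat" : N
  [2,3] "idea" : S\(N\S)

S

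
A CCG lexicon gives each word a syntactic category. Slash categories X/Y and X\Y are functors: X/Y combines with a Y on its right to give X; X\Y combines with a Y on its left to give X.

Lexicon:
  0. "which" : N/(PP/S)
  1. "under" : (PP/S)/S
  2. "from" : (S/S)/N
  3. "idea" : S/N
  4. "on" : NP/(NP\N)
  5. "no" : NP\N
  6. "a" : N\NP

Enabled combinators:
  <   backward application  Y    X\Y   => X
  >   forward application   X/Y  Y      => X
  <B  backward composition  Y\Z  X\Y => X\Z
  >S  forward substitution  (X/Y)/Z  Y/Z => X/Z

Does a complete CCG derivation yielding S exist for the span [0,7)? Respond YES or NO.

NO

N/(PP/S) (PP/S)/S (S/S)/N S/N NP/(NP\N) NP\N N\NP
CKY chart[0,7] = {N}; S ∉ chart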